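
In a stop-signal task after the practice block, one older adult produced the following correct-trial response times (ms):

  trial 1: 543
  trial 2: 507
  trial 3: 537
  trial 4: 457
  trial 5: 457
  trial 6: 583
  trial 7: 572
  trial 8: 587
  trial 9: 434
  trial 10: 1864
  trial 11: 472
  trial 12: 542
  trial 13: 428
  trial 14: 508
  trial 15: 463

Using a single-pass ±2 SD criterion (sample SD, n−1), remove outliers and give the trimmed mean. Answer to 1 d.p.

506.4 ms

n = 15, ΣRT = 8954, M = 596.933
Σ(x−M)² = 1759682.93; s = √(1759682.93/14) = 354.530
Cutoffs: 596.933 ± 2·354.530 → [-112.1, 1306.0]
Outside: 1864 → excluded.
Retained (n=14): Σ = 7090, mean = 7090/14 = 506.429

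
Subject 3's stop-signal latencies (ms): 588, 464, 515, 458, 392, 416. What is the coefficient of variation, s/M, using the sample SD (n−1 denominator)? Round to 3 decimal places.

n = 6, Σ = 2833, M = 472.1667
Σ(x−M)² = 25100.833; s = √(25100.833/5) = 70.8531
CV = 70.8531 / 472.1667 = 0.15006

0.150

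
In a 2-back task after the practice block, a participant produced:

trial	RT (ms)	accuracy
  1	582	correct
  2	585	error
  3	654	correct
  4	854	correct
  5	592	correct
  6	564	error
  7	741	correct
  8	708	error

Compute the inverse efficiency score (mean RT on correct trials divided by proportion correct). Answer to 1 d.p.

1095.4 ms

Correct trials (n=5): 582, 654, 854, 592, 741
Mean correct RT = 3423/5 = 684.6000 ms
Proportion correct = 5/8
IES = 684.6000 / (5/8) = 1095.360 ms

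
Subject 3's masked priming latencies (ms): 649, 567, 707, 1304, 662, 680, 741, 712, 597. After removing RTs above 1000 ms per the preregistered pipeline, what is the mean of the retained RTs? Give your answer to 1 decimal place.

664.4 ms

Excluded: 1304
Retained (n=8): Σ = 5315
Mean = 5315/8 = 664.3750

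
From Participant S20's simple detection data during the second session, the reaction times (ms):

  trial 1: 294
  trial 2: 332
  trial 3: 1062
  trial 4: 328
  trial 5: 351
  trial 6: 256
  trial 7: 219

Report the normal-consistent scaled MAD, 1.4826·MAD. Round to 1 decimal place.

Sorted: 219, 256, 294, 328, 332, 351, 1062 → median = 328
|x − 328| sorted: 0, 4, 23, 34, 72, 109, 734 → MAD = 34
Robust SD ≈ 1.4826 × 34 = 50.408

50.4 ms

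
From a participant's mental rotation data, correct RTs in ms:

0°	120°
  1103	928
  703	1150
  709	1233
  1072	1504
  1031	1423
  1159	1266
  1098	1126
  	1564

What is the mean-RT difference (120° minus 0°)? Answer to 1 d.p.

M(0°) = 6875/7 = 982.143
M(120°) = 10194/8 = 1274.250
Difference = 1274.250 − 982.143 = 292.107 ms

292.1 ms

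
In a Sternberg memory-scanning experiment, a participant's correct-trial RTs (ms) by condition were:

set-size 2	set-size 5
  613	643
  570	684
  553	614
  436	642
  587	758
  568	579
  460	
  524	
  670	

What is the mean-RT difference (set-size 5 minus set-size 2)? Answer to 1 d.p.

99.9 ms

M(set-size 2) = 4981/9 = 553.444
M(set-size 5) = 3920/6 = 653.333
Difference = 653.333 − 553.444 = 99.889 ms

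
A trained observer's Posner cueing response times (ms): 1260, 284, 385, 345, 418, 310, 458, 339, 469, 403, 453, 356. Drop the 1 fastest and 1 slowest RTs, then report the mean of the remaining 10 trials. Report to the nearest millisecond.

394 ms

Sorted: 284, 310, 339, 345, 356, 385, 403, 418, 453, 458, 469, 1260
Drop lowest 1 (284) and highest 1 (1260)
Remaining (n=10): Σ = 3936, mean = 3936/10 = 393.600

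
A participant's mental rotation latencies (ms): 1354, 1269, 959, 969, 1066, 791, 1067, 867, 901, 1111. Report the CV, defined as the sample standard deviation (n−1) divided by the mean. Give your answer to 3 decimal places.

0.170

n = 10, Σ = 10354, M = 1035.4000
Σ(x−M)² = 280124.400; s = √(280124.400/9) = 176.4226
CV = 176.4226 / 1035.4000 = 0.17039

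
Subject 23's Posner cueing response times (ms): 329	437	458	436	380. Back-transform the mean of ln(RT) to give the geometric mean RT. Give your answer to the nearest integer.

405 ms

ln(RT): 5.7961, 6.0799, 6.1269, 6.0776, 5.9402
Mean ln(RT) = 30.0207/5 = 6.00413
Geometric mean = exp(6.00413) = 405.10 ms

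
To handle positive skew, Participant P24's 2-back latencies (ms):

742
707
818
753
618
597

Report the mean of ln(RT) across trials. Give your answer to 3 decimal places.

6.553

ln(RT): 6.6093, 6.5610, 6.7069, 6.6241, 6.4265, 6.3919
Σ ln(RT) = 39.3197
Mean = 39.3197/6 = 6.55329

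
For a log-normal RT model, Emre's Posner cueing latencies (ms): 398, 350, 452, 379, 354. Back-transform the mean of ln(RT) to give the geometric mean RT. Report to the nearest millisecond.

385 ms

ln(RT): 5.9865, 5.8579, 6.1137, 5.9375, 5.8693
Mean ln(RT) = 29.7649/5 = 5.95298
Geometric mean = exp(5.95298) = 384.90 ms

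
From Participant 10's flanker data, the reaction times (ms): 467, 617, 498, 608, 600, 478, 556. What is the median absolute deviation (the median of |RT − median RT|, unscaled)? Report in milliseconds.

58 ms

Sorted: 467, 478, 498, 556, 600, 608, 617 → median = 556
|x − 556|: 89, 61, 58, 52, 44, 78, 0
Sorted deviations: 0, 44, 52, 58, 61, 78, 89 → MAD = 58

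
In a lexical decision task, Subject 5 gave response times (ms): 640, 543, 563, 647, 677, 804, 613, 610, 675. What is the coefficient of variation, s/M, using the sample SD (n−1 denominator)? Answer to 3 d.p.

n = 9, Σ = 5772, M = 641.3333
Σ(x−M)² = 46490.000; s = √(46490.000/8) = 76.2316
CV = 76.2316 / 641.3333 = 0.11886

0.119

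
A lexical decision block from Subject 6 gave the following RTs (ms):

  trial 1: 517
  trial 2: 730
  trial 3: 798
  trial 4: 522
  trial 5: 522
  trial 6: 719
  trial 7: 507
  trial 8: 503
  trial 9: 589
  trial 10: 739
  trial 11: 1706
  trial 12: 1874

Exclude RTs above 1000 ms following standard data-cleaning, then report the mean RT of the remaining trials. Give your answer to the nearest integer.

Excluded: 1706, 1874
Retained (n=10): Σ = 6146
Mean = 6146/10 = 614.6000

615 ms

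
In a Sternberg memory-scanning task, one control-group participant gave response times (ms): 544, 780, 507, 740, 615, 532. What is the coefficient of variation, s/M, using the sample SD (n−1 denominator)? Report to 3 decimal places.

0.186

n = 6, Σ = 3718, M = 619.6667
Σ(x−M)² = 66313.333; s = √(66313.333/5) = 115.1637
CV = 115.1637 / 619.6667 = 0.18585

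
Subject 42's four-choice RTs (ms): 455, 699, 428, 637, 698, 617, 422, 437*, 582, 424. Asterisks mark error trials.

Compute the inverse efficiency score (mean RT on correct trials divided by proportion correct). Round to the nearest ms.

613 ms

Correct trials (n=9): 455, 699, 428, 637, 698, 617, 422, 582, 424
Mean correct RT = 4962/9 = 551.3333 ms
Proportion correct = 9/10
IES = 551.3333 / (9/10) = 612.593 ms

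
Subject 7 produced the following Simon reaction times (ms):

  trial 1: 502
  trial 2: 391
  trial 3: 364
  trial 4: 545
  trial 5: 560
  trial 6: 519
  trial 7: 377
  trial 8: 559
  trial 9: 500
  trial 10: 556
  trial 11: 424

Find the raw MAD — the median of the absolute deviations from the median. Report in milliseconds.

57 ms

Sorted: 364, 377, 391, 424, 500, 502, 519, 545, 556, 559, 560 → median = 502
|x − 502|: 0, 111, 138, 43, 58, 17, 125, 57, 2, 54, 78
Sorted deviations: 0, 2, 17, 43, 54, 57, 58, 78, 111, 125, 138 → MAD = 57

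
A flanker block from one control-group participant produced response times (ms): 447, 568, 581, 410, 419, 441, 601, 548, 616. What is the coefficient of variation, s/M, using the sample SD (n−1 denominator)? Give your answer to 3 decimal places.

n = 9, Σ = 4631, M = 514.5556
Σ(x−M)² = 56190.222; s = √(56190.222/8) = 83.8080
CV = 83.8080 / 514.5556 = 0.16287

0.163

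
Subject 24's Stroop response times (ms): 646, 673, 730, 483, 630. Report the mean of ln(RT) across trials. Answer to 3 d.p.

ln(RT): 6.4708, 6.5117, 6.5930, 6.1800, 6.4457
Σ ln(RT) = 32.2013
Mean = 32.2013/5 = 6.44027

6.440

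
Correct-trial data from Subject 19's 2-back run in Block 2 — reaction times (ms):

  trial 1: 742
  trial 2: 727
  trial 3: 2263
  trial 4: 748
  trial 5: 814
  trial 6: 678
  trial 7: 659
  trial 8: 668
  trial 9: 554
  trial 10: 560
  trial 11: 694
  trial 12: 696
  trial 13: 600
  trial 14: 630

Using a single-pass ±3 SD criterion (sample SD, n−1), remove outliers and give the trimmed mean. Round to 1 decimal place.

674.6 ms

n = 14, ΣRT = 11033, M = 788.071
Σ(x−M)² = 2411226.93; s = √(2411226.93/13) = 430.673
Cutoffs: 788.071 ± 3·430.673 → [-503.9, 2080.1]
Outside: 2263 → excluded.
Retained (n=13): Σ = 8770, mean = 8770/13 = 674.615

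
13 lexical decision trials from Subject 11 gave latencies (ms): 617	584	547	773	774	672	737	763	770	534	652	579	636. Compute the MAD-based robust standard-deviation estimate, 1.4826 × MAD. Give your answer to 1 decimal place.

126.0 ms

Sorted: 534, 547, 579, 584, 617, 636, 652, 672, 737, 763, 770, 773, 774 → median = 652
|x − 652| sorted: 0, 16, 20, 35, 68, 73, 85, 105, 111, 118, 118, 121, 122 → MAD = 85
Robust SD ≈ 1.4826 × 85 = 126.021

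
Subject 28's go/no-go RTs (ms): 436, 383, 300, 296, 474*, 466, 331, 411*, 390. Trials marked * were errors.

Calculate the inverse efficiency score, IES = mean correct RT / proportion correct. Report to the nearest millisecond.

Correct trials (n=7): 436, 383, 300, 296, 466, 331, 390
Mean correct RT = 2602/7 = 371.7143 ms
Proportion correct = 7/9
IES = 371.7143 / (7/9) = 477.918 ms

478 ms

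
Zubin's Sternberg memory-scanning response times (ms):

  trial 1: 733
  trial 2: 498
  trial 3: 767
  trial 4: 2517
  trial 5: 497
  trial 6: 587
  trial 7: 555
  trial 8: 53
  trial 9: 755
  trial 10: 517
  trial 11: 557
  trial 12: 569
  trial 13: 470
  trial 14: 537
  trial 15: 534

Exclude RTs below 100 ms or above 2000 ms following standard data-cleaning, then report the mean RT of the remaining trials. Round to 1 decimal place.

Excluded: 53, 2517
Retained (n=13): Σ = 7576
Mean = 7576/13 = 582.7692

582.8 ms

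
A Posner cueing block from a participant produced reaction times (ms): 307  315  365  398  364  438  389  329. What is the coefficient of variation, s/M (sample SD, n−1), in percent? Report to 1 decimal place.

12.4%

n = 8, Σ = 2905, M = 363.1250
Σ(x−M)² = 14126.875; s = √(14126.875/7) = 44.9235
CV = 44.9235 / 363.1250 = 0.12371 = 12.371%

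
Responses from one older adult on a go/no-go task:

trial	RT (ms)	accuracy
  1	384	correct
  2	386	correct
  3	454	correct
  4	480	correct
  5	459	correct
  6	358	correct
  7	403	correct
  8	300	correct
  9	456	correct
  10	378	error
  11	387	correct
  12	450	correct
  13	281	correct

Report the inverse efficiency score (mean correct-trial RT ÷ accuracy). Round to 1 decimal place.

Correct trials (n=12): 384, 386, 454, 480, 459, 358, 403, 300, 456, 387, 450, 281
Mean correct RT = 4798/12 = 399.8333 ms
Proportion correct = 12/13
IES = 399.8333 / (12/13) = 433.153 ms

433.2 ms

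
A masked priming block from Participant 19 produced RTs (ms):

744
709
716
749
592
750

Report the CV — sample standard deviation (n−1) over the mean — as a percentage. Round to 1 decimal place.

8.5%

n = 6, Σ = 4260, M = 710.0000
Σ(x−M)² = 18238.000; s = √(18238.000/5) = 60.3954
CV = 60.3954 / 710.0000 = 0.08506 = 8.506%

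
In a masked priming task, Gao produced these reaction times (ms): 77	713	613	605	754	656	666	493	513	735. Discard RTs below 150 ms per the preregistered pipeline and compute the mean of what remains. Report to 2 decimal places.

Excluded: 77
Retained (n=9): Σ = 5748
Mean = 5748/9 = 638.6667

638.67 ms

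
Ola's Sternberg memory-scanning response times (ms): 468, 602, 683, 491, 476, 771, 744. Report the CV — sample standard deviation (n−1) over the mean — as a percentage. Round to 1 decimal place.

n = 7, Σ = 4235, M = 605.0000
Σ(x−M)² = 101376.000; s = √(101376.000/6) = 129.9846
CV = 129.9846 / 605.0000 = 0.21485 = 21.485%

21.5%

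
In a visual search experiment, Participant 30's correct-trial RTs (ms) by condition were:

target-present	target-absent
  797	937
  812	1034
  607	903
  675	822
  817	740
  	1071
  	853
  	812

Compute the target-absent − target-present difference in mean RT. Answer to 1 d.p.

154.9 ms

M(target-present) = 3708/5 = 741.600
M(target-absent) = 7172/8 = 896.500
Difference = 896.500 − 741.600 = 154.900 ms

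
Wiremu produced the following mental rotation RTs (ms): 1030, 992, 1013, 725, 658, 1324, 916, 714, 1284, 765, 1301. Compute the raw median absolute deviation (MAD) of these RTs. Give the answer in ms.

Sorted: 658, 714, 725, 765, 916, 992, 1013, 1030, 1284, 1301, 1324 → median = 992
|x − 992|: 38, 0, 21, 267, 334, 332, 76, 278, 292, 227, 309
Sorted deviations: 0, 21, 38, 76, 227, 267, 278, 292, 309, 332, 334 → MAD = 267

267 ms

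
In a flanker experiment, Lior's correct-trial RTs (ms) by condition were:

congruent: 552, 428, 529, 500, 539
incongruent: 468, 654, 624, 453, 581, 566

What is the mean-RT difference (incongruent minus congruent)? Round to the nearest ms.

M(congruent) = 2548/5 = 509.600
M(incongruent) = 3346/6 = 557.667
Difference = 557.667 − 509.600 = 48.067 ms

48 ms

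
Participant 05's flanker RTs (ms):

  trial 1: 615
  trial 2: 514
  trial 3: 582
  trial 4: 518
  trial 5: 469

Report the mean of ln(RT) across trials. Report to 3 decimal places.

6.286

ln(RT): 6.4216, 6.2422, 6.3665, 6.2500, 6.1506
Σ ln(RT) = 31.4309
Mean = 31.4309/5 = 6.28618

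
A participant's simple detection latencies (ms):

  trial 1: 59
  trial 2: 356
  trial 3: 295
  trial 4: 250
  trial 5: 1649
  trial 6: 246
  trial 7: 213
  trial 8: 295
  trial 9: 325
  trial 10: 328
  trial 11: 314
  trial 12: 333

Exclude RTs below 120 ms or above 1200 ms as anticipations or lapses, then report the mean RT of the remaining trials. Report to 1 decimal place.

295.5 ms

Excluded: 59, 1649
Retained (n=10): Σ = 2955
Mean = 2955/10 = 295.5000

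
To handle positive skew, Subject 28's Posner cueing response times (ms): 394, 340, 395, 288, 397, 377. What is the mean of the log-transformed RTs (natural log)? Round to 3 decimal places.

ln(RT): 5.9764, 5.8289, 5.9789, 5.6630, 5.9839, 5.9322
Σ ln(RT) = 35.3633
Mean = 35.3633/6 = 5.89389

5.894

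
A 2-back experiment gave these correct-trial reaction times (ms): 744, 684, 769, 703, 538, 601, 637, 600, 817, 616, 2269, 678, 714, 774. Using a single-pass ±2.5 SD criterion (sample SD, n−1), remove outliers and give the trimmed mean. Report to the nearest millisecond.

n = 14, ΣRT = 11144, M = 796.000
Σ(x−M)² = 2416614.00; s = √(2416614.00/13) = 431.154
Cutoffs: 796.000 ± 2.5·431.154 → [-281.9, 1873.9]
Outside: 2269 → excluded.
Retained (n=13): Σ = 8875, mean = 8875/13 = 682.692

683 ms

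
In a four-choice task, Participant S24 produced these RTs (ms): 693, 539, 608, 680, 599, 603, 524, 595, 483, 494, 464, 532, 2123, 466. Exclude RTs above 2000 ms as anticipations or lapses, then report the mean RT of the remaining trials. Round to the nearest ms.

560 ms

Excluded: 2123
Retained (n=13): Σ = 7280
Mean = 7280/13 = 560.0000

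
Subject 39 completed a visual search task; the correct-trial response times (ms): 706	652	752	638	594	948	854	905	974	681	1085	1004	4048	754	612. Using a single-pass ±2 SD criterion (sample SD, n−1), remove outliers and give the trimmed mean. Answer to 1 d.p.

797.1 ms

n = 15, ΣRT = 15207, M = 1013.800
Σ(x−M)² = 10206154.40; s = √(10206154.40/14) = 853.821
Cutoffs: 1013.800 ± 2·853.821 → [-693.8, 2721.4]
Outside: 4048 → excluded.
Retained (n=14): Σ = 11159, mean = 11159/14 = 797.071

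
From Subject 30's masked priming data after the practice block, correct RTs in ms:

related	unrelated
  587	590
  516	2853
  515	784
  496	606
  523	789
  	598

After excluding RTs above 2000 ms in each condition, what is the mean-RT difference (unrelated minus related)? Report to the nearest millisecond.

146 ms

unrelated: exclude 2853
M(related) = 2637/5 = 527.400
M(unrelated) = 3367/5 = 673.400
Difference = 673.400 − 527.400 = 146.000 ms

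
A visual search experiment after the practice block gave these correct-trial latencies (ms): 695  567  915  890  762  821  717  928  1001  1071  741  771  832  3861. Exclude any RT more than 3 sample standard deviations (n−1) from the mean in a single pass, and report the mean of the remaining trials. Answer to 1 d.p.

823.9 ms

n = 14, ΣRT = 14572, M = 1040.857
Σ(x−M)² = 8788535.71; s = √(8788535.71/13) = 822.217
Cutoffs: 1040.857 ± 3·822.217 → [-1425.8, 3507.5]
Outside: 3861 → excluded.
Retained (n=13): Σ = 10711, mean = 10711/13 = 823.923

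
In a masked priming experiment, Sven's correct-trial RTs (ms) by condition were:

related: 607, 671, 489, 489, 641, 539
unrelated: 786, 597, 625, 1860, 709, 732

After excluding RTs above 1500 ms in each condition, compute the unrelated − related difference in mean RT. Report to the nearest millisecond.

117 ms

unrelated: exclude 1860
M(related) = 3436/6 = 572.667
M(unrelated) = 3449/5 = 689.800
Difference = 689.800 − 572.667 = 117.133 ms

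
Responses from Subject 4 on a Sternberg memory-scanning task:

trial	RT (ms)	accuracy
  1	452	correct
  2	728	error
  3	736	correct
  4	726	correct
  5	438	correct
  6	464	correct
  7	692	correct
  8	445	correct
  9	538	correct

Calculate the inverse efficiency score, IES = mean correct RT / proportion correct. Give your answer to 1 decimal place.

Correct trials (n=8): 452, 736, 726, 438, 464, 692, 445, 538
Mean correct RT = 4491/8 = 561.3750 ms
Proportion correct = 8/9
IES = 561.3750 / (8/9) = 631.547 ms

631.5 ms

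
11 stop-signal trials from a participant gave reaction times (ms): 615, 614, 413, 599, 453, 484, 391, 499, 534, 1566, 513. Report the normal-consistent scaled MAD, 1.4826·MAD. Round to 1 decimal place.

Sorted: 391, 413, 453, 484, 499, 513, 534, 599, 614, 615, 1566 → median = 513
|x − 513| sorted: 0, 14, 21, 29, 60, 86, 100, 101, 102, 122, 1053 → MAD = 86
Robust SD ≈ 1.4826 × 86 = 127.504

127.5 ms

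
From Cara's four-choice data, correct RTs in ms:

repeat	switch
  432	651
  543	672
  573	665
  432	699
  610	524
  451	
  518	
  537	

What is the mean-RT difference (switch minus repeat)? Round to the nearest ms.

130 ms

M(repeat) = 4096/8 = 512.000
M(switch) = 3211/5 = 642.200
Difference = 642.200 − 512.000 = 130.200 ms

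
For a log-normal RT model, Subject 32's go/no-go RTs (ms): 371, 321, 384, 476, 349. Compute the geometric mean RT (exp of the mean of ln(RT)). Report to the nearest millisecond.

ln(RT): 5.9162, 5.7714, 5.9506, 6.1654, 5.8551
Mean ln(RT) = 29.6588/5 = 5.93176
Geometric mean = exp(5.93176) = 376.82 ms

377 ms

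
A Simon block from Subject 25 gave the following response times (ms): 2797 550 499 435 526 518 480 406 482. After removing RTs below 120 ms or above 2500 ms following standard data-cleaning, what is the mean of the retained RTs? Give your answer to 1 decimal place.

487.0 ms

Excluded: 2797
Retained (n=8): Σ = 3896
Mean = 3896/8 = 487.0000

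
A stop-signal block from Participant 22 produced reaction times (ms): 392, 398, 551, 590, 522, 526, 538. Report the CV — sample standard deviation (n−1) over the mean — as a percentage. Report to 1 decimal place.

n = 7, Σ = 3517, M = 502.4286
Σ(x−M)² = 35331.714; s = √(35331.714/6) = 76.7373
CV = 76.7373 / 502.4286 = 0.15273 = 15.273%

15.3%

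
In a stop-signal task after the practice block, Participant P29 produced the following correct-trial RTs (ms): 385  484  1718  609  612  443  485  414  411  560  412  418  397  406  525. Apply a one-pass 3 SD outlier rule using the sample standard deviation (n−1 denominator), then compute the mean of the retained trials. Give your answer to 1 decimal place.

468.6 ms

n = 15, ΣRT = 8279, M = 551.933
Σ(x−M)² = 1537902.93; s = √(1537902.93/14) = 331.437
Cutoffs: 551.933 ± 3·331.437 → [-442.4, 1546.2]
Outside: 1718 → excluded.
Retained (n=14): Σ = 6561, mean = 6561/14 = 468.643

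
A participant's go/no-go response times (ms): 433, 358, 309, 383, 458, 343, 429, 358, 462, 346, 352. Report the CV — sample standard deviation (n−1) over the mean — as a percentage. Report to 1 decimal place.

13.5%

n = 11, Σ = 4231, M = 384.6364
Σ(x−M)² = 27108.545; s = √(27108.545/10) = 52.0659
CV = 52.0659 / 384.6364 = 0.13536 = 13.536%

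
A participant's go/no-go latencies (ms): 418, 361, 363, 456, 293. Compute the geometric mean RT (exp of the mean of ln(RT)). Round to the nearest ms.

ln(RT): 6.0355, 5.8889, 5.8944, 6.1225, 5.6802
Mean ln(RT) = 29.6214/5 = 5.92429
Geometric mean = exp(5.92429) = 374.01 ms

374 ms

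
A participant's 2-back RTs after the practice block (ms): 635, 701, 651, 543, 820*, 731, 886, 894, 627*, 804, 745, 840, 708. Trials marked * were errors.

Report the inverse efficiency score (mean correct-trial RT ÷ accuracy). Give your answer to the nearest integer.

874 ms

Correct trials (n=11): 635, 701, 651, 543, 731, 886, 894, 804, 745, 840, 708
Mean correct RT = 8138/11 = 739.8182 ms
Proportion correct = 11/13
IES = 739.8182 / (11/13) = 874.331 ms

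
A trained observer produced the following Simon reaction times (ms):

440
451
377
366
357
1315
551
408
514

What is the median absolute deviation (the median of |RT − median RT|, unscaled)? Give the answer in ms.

74 ms

Sorted: 357, 366, 377, 408, 440, 451, 514, 551, 1315 → median = 440
|x − 440|: 0, 11, 63, 74, 83, 875, 111, 32, 74
Sorted deviations: 0, 11, 32, 63, 74, 74, 83, 111, 875 → MAD = 74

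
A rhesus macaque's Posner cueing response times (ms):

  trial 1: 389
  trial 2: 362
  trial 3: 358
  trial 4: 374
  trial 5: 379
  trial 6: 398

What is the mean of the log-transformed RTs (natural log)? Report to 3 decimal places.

ln(RT): 5.9636, 5.8916, 5.8805, 5.9243, 5.9375, 5.9865
Σ ln(RT) = 35.5840
Mean = 35.5840/6 = 5.93067

5.931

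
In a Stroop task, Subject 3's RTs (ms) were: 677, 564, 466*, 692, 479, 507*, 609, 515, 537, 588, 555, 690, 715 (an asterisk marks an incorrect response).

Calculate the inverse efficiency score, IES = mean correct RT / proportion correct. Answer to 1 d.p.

711.3 ms

Correct trials (n=11): 677, 564, 692, 479, 609, 515, 537, 588, 555, 690, 715
Mean correct RT = 6621/11 = 601.9091 ms
Proportion correct = 11/13
IES = 601.9091 / (11/13) = 711.347 ms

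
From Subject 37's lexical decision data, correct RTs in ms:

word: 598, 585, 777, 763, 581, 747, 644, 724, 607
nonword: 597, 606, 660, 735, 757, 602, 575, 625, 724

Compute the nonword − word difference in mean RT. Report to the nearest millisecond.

-16 ms

M(word) = 6026/9 = 669.556
M(nonword) = 5881/9 = 653.444
Difference = 653.444 − 669.556 = -16.111 ms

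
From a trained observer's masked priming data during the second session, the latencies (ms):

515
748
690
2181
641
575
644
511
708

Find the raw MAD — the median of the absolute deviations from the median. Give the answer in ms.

69 ms

Sorted: 511, 515, 575, 641, 644, 690, 708, 748, 2181 → median = 644
|x − 644|: 129, 104, 46, 1537, 3, 69, 0, 133, 64
Sorted deviations: 0, 3, 46, 64, 69, 104, 129, 133, 1537 → MAD = 69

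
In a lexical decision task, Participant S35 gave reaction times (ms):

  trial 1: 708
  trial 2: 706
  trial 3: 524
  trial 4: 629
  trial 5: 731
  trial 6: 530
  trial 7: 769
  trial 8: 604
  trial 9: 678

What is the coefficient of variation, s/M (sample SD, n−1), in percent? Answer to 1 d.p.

n = 9, Σ = 5879, M = 653.2222
Σ(x−M)² = 60745.556; s = √(60745.556/8) = 87.1389
CV = 87.1389 / 653.2222 = 0.13340 = 13.340%

13.3%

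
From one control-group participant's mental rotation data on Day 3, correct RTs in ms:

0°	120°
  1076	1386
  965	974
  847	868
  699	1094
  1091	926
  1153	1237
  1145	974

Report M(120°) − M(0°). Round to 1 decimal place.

M(0°) = 6976/7 = 996.571
M(120°) = 7459/7 = 1065.571
Difference = 1065.571 − 996.571 = 69.000 ms

69.0 ms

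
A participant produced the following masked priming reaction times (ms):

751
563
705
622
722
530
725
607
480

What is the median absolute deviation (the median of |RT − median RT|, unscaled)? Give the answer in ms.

Sorted: 480, 530, 563, 607, 622, 705, 722, 725, 751 → median = 622
|x − 622|: 129, 59, 83, 0, 100, 92, 103, 15, 142
Sorted deviations: 0, 15, 59, 83, 92, 100, 103, 129, 142 → MAD = 92

92 ms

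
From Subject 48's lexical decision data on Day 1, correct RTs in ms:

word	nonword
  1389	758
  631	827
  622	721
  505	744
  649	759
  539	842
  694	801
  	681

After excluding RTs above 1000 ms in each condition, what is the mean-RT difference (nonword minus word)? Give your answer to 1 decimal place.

160.0 ms

word: exclude 1389
M(word) = 3640/6 = 606.667
M(nonword) = 6133/8 = 766.625
Difference = 766.625 − 606.667 = 159.958 ms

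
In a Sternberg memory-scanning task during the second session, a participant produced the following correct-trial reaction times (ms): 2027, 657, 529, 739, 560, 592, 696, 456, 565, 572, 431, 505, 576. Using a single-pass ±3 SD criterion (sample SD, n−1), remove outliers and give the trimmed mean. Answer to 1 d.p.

n = 13, ΣRT = 8905, M = 685.000
Σ(x−M)² = 2041802.00; s = √(2041802.00/12) = 412.493
Cutoffs: 685.000 ± 3·412.493 → [-552.5, 1922.5]
Outside: 2027 → excluded.
Retained (n=12): Σ = 6878, mean = 6878/12 = 573.167

573.2 ms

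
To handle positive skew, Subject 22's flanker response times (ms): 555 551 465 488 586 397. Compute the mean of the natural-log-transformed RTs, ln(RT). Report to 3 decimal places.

ln(RT): 6.3190, 6.3117, 6.1420, 6.1903, 6.3733, 5.9839
Σ ln(RT) = 37.3203
Mean = 37.3203/6 = 6.22005

6.220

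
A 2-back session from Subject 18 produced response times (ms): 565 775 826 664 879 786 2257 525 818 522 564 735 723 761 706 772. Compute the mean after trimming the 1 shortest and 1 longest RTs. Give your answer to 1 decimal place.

Sorted: 522, 525, 564, 565, 664, 706, 723, 735, 761, 772, 775, 786, 818, 826, 879, 2257
Drop lowest 1 (522) and highest 1 (2257)
Remaining (n=14): Σ = 10099, mean = 10099/14 = 721.357

721.4 ms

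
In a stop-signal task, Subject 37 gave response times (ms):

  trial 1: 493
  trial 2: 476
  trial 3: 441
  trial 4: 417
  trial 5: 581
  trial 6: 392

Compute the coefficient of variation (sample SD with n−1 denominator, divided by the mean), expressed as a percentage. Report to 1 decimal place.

14.4%

n = 6, Σ = 2800, M = 466.6667
Σ(x−M)² = 22553.333; s = √(22553.333/5) = 67.1615
CV = 67.1615 / 466.6667 = 0.14392 = 14.392%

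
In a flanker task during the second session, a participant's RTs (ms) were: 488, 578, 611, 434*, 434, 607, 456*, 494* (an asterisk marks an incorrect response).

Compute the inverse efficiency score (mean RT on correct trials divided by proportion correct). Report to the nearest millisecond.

870 ms

Correct trials (n=5): 488, 578, 611, 434, 607
Mean correct RT = 2718/5 = 543.6000 ms
Proportion correct = 5/8
IES = 543.6000 / (5/8) = 869.760 ms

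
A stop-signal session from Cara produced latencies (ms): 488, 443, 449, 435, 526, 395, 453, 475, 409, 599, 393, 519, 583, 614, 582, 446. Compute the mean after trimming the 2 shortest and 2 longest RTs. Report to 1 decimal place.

Sorted: 393, 395, 409, 435, 443, 446, 449, 453, 475, 488, 519, 526, 582, 583, 599, 614
Drop lowest 2 (393, 395) and highest 2 (599, 614)
Remaining (n=12): Σ = 5808, mean = 5808/12 = 484.000

484.0 ms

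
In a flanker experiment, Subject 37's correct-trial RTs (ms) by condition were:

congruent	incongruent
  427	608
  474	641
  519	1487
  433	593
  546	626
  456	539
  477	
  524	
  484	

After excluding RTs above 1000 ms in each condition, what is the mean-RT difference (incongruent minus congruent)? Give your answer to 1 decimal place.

119.2 ms

incongruent: exclude 1487
M(congruent) = 4340/9 = 482.222
M(incongruent) = 3007/5 = 601.400
Difference = 601.400 − 482.222 = 119.178 ms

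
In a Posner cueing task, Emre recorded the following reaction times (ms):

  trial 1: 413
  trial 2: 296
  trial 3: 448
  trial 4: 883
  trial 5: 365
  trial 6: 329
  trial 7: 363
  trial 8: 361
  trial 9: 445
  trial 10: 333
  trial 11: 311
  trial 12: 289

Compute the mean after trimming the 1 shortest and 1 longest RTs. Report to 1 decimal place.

Sorted: 289, 296, 311, 329, 333, 361, 363, 365, 413, 445, 448, 883
Drop lowest 1 (289) and highest 1 (883)
Remaining (n=10): Σ = 3664, mean = 3664/10 = 366.400

366.4 ms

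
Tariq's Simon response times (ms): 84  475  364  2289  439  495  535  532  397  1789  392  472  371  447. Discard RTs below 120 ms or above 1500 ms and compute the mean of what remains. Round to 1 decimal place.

Excluded: 84, 1789, 2289
Retained (n=11): Σ = 4919
Mean = 4919/11 = 447.1818

447.2 ms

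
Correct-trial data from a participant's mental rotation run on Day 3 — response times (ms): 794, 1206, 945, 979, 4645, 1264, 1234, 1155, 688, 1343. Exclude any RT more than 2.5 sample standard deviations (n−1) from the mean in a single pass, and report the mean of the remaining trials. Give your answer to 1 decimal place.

1067.6 ms

n = 10, ΣRT = 14253, M = 1425.300
Σ(x−M)² = 11929032.10; s = √(11929032.10/9) = 1151.281
Cutoffs: 1425.300 ± 2.5·1151.281 → [-1452.9, 4303.5]
Outside: 4645 → excluded.
Retained (n=9): Σ = 9608, mean = 9608/9 = 1067.556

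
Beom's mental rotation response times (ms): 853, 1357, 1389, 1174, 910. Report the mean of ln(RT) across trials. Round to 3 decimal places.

7.016

ln(RT): 6.7488, 7.2130, 7.2363, 7.0682, 6.8134
Σ ln(RT) = 35.0797
Mean = 35.0797/5 = 7.01595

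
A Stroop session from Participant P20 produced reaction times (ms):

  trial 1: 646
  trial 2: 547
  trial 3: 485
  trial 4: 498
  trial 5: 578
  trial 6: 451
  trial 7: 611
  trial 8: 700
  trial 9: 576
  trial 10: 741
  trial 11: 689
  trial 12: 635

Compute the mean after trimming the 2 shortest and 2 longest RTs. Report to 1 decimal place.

Sorted: 451, 485, 498, 547, 576, 578, 611, 635, 646, 689, 700, 741
Drop lowest 2 (451, 485) and highest 2 (700, 741)
Remaining (n=8): Σ = 4780, mean = 4780/8 = 597.500

597.5 ms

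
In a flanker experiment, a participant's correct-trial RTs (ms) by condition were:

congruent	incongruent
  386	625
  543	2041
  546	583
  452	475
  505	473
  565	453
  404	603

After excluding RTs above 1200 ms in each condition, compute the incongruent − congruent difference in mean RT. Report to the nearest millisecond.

49 ms

incongruent: exclude 2041
M(congruent) = 3401/7 = 485.857
M(incongruent) = 3212/6 = 535.333
Difference = 535.333 − 485.857 = 49.476 ms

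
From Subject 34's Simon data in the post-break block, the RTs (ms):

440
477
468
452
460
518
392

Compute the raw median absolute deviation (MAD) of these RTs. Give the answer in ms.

Sorted: 392, 440, 452, 460, 468, 477, 518 → median = 460
|x − 460|: 20, 17, 8, 8, 0, 58, 68
Sorted deviations: 0, 8, 8, 17, 20, 58, 68 → MAD = 17

17 ms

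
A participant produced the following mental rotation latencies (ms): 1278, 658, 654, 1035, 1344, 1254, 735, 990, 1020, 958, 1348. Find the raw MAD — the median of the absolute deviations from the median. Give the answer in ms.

Sorted: 654, 658, 735, 958, 990, 1020, 1035, 1254, 1278, 1344, 1348 → median = 1020
|x − 1020|: 258, 362, 366, 15, 324, 234, 285, 30, 0, 62, 328
Sorted deviations: 0, 15, 30, 62, 234, 258, 285, 324, 328, 362, 366 → MAD = 258

258 ms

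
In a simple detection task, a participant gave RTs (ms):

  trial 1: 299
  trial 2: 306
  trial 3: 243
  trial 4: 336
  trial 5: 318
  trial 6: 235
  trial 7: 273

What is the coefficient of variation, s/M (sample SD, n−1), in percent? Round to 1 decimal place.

n = 7, Σ = 2010, M = 287.1429
Σ(x−M)² = 8702.857; s = √(8702.857/6) = 38.0851
CV = 38.0851 / 287.1429 = 0.13263 = 13.263%

13.3%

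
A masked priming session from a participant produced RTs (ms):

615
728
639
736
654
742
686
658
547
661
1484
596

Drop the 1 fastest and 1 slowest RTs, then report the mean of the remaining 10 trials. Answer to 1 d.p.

Sorted: 547, 596, 615, 639, 654, 658, 661, 686, 728, 736, 742, 1484
Drop lowest 1 (547) and highest 1 (1484)
Remaining (n=10): Σ = 6715, mean = 6715/10 = 671.500

671.5 ms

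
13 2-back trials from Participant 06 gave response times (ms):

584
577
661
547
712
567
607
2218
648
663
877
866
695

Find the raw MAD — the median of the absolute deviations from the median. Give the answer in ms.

Sorted: 547, 567, 577, 584, 607, 648, 661, 663, 695, 712, 866, 877, 2218 → median = 661
|x − 661|: 77, 84, 0, 114, 51, 94, 54, 1557, 13, 2, 216, 205, 34
Sorted deviations: 0, 2, 13, 34, 51, 54, 77, 84, 94, 114, 205, 216, 1557 → MAD = 77

77 ms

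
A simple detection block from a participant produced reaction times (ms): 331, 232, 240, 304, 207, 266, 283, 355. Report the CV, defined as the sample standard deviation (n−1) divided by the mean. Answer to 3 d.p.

n = 8, Σ = 2218, M = 277.2500
Σ(x−M)² = 18179.500; s = √(18179.500/7) = 50.9615
CV = 50.9615 / 277.2500 = 0.18381

0.184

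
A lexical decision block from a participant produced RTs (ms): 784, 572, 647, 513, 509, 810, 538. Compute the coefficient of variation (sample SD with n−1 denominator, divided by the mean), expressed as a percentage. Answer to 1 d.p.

20.3%

n = 7, Σ = 4373, M = 624.7143
Σ(x−M)² = 96367.429; s = √(96367.429/6) = 126.7329
CV = 126.7329 / 624.7143 = 0.20287 = 20.287%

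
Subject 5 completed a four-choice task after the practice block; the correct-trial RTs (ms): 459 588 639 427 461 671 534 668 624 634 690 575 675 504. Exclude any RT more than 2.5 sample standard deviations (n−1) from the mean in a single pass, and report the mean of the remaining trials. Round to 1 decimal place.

n = 14, ΣRT = 8149, M = 582.071
Σ(x−M)² = 105614.93; s = √(105614.93/13) = 90.134
Cutoffs: 582.071 ± 2.5·90.134 → [356.7, 807.4]
No RTs fall outside the cutoffs; all 14 retained. Mean = 8149/14 = 582.071

582.1 ms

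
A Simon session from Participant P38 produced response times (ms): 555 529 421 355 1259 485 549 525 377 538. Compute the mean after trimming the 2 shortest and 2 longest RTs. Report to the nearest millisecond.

508 ms

Sorted: 355, 377, 421, 485, 525, 529, 538, 549, 555, 1259
Drop lowest 2 (355, 377) and highest 2 (555, 1259)
Remaining (n=6): Σ = 3047, mean = 3047/6 = 507.833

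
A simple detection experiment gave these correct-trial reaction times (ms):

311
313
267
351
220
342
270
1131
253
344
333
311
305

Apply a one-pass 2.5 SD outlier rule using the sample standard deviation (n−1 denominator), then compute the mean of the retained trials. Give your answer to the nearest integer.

302 ms

n = 13, ΣRT = 4751, M = 365.462
Σ(x−M)² = 653277.23; s = √(653277.23/12) = 233.323
Cutoffs: 365.462 ± 2.5·233.323 → [-217.8, 948.8]
Outside: 1131 → excluded.
Retained (n=12): Σ = 3620, mean = 3620/12 = 301.667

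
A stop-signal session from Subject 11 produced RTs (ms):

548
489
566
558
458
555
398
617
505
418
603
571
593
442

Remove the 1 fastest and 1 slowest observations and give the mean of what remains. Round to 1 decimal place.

Sorted: 398, 418, 442, 458, 489, 505, 548, 555, 558, 566, 571, 593, 603, 617
Drop lowest 1 (398) and highest 1 (617)
Remaining (n=12): Σ = 6306, mean = 6306/12 = 525.500

525.5 ms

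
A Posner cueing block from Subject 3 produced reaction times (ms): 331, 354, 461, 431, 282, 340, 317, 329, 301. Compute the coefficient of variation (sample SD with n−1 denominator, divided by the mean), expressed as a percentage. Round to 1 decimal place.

16.9%

n = 9, Σ = 3146, M = 349.5556
Σ(x−M)² = 27912.222; s = √(27912.222/8) = 59.0680
CV = 59.0680 / 349.5556 = 0.16898 = 16.898%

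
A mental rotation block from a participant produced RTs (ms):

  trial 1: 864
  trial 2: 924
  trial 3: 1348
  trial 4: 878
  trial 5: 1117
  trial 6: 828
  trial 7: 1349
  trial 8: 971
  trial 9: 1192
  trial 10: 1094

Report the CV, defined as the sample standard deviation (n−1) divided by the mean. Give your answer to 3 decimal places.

n = 10, Σ = 10565, M = 1056.5000
Σ(x−M)² = 339952.500; s = √(339952.500/9) = 194.3515
CV = 194.3515 / 1056.5000 = 0.18396

0.184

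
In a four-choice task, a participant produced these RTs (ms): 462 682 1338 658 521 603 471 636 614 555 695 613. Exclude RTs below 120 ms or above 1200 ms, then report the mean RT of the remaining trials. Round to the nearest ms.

592 ms

Excluded: 1338
Retained (n=11): Σ = 6510
Mean = 6510/11 = 591.8182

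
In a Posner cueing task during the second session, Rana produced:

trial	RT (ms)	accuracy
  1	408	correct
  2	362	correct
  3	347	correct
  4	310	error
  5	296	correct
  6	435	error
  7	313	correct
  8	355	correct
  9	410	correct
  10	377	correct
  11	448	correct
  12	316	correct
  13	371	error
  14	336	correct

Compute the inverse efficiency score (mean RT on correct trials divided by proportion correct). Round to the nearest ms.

459 ms

Correct trials (n=11): 408, 362, 347, 296, 313, 355, 410, 377, 448, 316, 336
Mean correct RT = 3968/11 = 360.7273 ms
Proportion correct = 11/14
IES = 360.7273 / (11/14) = 459.107 ms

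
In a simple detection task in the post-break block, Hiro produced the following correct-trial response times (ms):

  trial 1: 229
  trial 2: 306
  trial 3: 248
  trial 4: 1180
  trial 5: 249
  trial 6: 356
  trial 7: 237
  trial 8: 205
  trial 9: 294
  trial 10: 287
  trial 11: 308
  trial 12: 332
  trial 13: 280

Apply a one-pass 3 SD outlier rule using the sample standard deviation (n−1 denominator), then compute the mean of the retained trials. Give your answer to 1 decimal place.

277.6 ms

n = 13, ΣRT = 4511, M = 347.000
Σ(x−M)² = 773888.00; s = √(773888.00/12) = 253.950
Cutoffs: 347.000 ± 3·253.950 → [-414.9, 1108.9]
Outside: 1180 → excluded.
Retained (n=12): Σ = 3331, mean = 3331/12 = 277.583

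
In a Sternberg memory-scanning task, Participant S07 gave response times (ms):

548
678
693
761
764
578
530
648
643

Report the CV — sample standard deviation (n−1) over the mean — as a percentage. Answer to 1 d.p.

13.1%

n = 9, Σ = 5843, M = 649.2222
Σ(x−M)² = 57985.556; s = √(57985.556/8) = 85.1363
CV = 85.1363 / 649.2222 = 0.13114 = 13.114%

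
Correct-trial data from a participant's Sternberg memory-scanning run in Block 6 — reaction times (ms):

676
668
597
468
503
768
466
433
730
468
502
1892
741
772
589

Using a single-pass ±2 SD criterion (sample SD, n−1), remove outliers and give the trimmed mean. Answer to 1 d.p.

n = 15, ΣRT = 10273, M = 684.867
Σ(x−M)² = 1766053.73; s = √(1766053.73/14) = 355.171
Cutoffs: 684.867 ± 2·355.171 → [-25.5, 1395.2]
Outside: 1892 → excluded.
Retained (n=14): Σ = 8381, mean = 8381/14 = 598.643

598.6 ms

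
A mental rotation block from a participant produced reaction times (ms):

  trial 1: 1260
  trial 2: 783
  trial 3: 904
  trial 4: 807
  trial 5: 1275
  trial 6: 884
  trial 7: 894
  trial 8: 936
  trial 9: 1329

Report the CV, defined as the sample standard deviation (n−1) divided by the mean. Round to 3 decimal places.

n = 9, Σ = 9072, M = 1008.0000
Σ(x−M)² = 373232.000; s = √(373232.000/8) = 215.9954
CV = 215.9954 / 1008.0000 = 0.21428

0.214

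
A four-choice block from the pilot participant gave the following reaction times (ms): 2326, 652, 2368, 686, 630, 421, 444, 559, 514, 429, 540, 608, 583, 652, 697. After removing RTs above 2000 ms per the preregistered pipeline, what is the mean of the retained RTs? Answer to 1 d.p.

570.4 ms

Excluded: 2326, 2368
Retained (n=13): Σ = 7415
Mean = 7415/13 = 570.3846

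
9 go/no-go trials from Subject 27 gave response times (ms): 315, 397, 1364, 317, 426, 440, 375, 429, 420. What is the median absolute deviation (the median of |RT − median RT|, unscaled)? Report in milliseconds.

Sorted: 315, 317, 375, 397, 420, 426, 429, 440, 1364 → median = 420
|x − 420|: 105, 23, 944, 103, 6, 20, 45, 9, 0
Sorted deviations: 0, 6, 9, 20, 23, 45, 103, 105, 944 → MAD = 23

23 ms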